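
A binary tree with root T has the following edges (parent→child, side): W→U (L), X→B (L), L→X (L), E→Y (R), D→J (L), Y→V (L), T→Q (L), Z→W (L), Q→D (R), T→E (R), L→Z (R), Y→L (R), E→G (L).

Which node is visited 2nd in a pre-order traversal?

Pre-order visits the node, then its left subtree, then its right subtree.
Visit T.
At T: go left to Q.
  Visit Q.
  At Q: no left child.
  At Q: go right to D.
    Visit D.
    At D: go left to J.
      J is a leaf — visit J.
    At D: no right child.
At T: go right to E.
  Visit E.
  At E: go left to G.
    G is a leaf — visit G.
  At E: go right to Y.
    Visit Y.
    At Y: go left to V.
      V is a leaf — visit V.
    At Y: go right to L.
      Visit L.
      At L: go left to X.
        Visit X.
        At X: go left to B.
          B is a leaf — visit B.
        At X: no right child.
      At L: go right to Z.
        Visit Z.
        At Z: go left to W.
          Visit W.
          At W: go left to U.
            U is a leaf — visit U.
          At W: no right child.
        At Z: no right child.
Full pre-order sequence: T, Q, D, J, E, G, Y, V, L, X, B, Z, W, U.

Q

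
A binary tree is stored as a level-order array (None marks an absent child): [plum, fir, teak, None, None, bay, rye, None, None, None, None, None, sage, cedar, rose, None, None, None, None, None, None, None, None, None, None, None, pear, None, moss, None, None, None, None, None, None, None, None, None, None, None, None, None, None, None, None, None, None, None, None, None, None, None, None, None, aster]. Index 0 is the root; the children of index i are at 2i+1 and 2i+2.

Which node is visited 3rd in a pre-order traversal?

teak

Pre-order visits the node, then its left subtree, then its right subtree.
Visit plum.
At plum: go left to fir.
  fir is a leaf — visit fir.
At plum: go right to teak.
  Visit teak.
  At teak: go left to bay.
    Visit bay.
    At bay: no left child.
    At bay: go right to sage.
      Visit sage.
      At sage: no left child.
      At sage: go right to pear.
        Visit pear.
        At pear: no left child.
        At pear: go right to aster.
          aster is a leaf — visit aster.
  At teak: go right to rye.
    Visit rye.
    At rye: go left to cedar.
      Visit cedar.
      At cedar: no left child.
      At cedar: go right to moss.
        moss is a leaf — visit moss.
    At rye: go right to rose.
      rose is a leaf — visit rose.
Full pre-order sequence: plum, fir, teak, bay, sage, pear, aster, rye, cedar, moss, rose.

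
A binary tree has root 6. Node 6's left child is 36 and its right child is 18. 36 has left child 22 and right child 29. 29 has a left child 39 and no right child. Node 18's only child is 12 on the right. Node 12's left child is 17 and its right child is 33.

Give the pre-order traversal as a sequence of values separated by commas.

Pre-order visits the node, then its left subtree, then its right subtree.
Visit 6.
At 6: go left to 36.
  Visit 36.
  At 36: go left to 22.
    22 is a leaf — visit 22.
  At 36: go right to 29.
    Visit 29.
    At 29: go left to 39.
      39 is a leaf — visit 39.
    At 29: no right child.
At 6: go right to 18.
  Visit 18.
  At 18: no left child.
  At 18: go right to 12.
    Visit 12.
    At 12: go left to 17.
      17 is a leaf — visit 17.
    At 12: go right to 33.
      33 is a leaf — visit 33.

6, 36, 22, 29, 39, 18, 12, 17, 33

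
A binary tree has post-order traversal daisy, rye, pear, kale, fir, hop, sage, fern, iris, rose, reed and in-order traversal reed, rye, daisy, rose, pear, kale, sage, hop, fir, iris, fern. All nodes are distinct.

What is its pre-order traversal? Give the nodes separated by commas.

The last element of post-order is the root; it splits in-order into left and right subtrees.
Root reed: left subtree has 0 nodes { }, right has 10 {rye, daisy, rose, pear, kale, sage, hop, fir, iris, fern}.
  Root rose: left subtree has 2 nodes {rye, daisy}, right has 7 {pear, kale, sage, hop, fir, iris, fern}.
    Root rye: left subtree has 0 nodes { }, right has 1 {daisy}.
    Root iris: left subtree has 5 nodes {pear, kale, sage, hop, fir}, right has 1 {fern}.
      Root sage: left subtree has 2 nodes {pear, kale}, right has 2 {hop, fir}.
        Root kale: left subtree has 1 node {pear}, right has 0 { }.
        Root hop: left subtree has 0 nodes { }, right has 1 {fir}.

reed, rose, rye, daisy, iris, sage, kale, pear, hop, fir, fern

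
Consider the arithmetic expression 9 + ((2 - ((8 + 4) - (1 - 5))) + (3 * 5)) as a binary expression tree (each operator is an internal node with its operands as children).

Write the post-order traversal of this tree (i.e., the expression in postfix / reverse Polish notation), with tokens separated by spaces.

Post-order on an expression tree gives postfix notation: for each operator, emit left operand, right operand, then the operator.

9 2 8 4 + 1 5 - - - 3 5 * + +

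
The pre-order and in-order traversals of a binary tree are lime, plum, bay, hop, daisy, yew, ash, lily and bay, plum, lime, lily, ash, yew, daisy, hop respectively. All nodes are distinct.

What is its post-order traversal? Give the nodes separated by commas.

bay, plum, lily, ash, yew, daisy, hop, lime

The first element of pre-order is the root; it splits in-order into left and right subtrees.
Root lime: left subtree has 2 nodes {bay, plum}, right has 5 {lily, ash, yew, daisy, hop}.
  Root plum: left subtree has 1 node {bay}, right has 0 { }.
  Root hop: left subtree has 4 nodes {lily, ash, yew, daisy}, right has 0 { }.
    Root daisy: left subtree has 3 nodes {lily, ash, yew}, right has 0 { }.
      Root yew: left subtree has 2 nodes {lily, ash}, right has 0 { }.
        Root ash: left subtree has 1 node {lily}, right has 0 { }.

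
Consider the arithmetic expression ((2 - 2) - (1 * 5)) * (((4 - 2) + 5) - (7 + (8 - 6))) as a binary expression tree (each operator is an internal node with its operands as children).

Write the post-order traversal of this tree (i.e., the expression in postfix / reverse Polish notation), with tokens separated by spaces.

2 2 - 1 5 * - 4 2 - 5 + 7 8 6 - + - *

Post-order on an expression tree gives postfix notation: for each operator, emit left operand, right operand, then the operator.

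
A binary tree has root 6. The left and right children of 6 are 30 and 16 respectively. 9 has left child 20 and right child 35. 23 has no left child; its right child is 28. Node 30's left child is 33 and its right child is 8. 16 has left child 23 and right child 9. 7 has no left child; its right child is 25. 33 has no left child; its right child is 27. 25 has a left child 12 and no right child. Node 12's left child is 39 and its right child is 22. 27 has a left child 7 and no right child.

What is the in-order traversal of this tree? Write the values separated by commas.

In-order visits the left subtree, then the node, then the right subtree.
At 6: go left to 30.
  At 30: go left to 33.
    At 33: no left child.
    Visit 33.
    At 33: go right to 27.
      At 27: go left to 7.
        At 7: no left child.
        Visit 7.
        At 7: go right to 25.
          At 25: go left to 12.
            At 12: go left to 39.
              39 is a leaf — visit 39.
            Visit 12.
            At 12: go right to 22.
              22 is a leaf — visit 22.
          Visit 25.
          At 25: no right child.
      Visit 27.
      At 27: no right child.
  Visit 30.
  At 30: go right to 8.
    8 is a leaf — visit 8.
Visit 6.
At 6: go right to 16.
  At 16: go left to 23.
    At 23: no left child.
    Visit 23.
    At 23: go right to 28.
      28 is a leaf — visit 28.
  Visit 16.
  At 16: go right to 9.
    At 9: go left to 20.
      20 is a leaf — visit 20.
    Visit 9.
    At 9: go right to 35.
      35 is a leaf — visit 35.

33, 7, 39, 12, 22, 25, 27, 30, 8, 6, 23, 28, 16, 20, 9, 35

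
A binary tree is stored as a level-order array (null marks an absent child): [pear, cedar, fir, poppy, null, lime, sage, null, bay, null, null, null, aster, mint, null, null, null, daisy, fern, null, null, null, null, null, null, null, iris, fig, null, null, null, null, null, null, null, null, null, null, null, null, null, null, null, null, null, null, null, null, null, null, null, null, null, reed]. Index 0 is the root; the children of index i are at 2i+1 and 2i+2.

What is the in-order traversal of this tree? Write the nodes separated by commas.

poppy, daisy, bay, fern, cedar, pear, lime, aster, reed, iris, fir, fig, mint, sage

In-order visits the left subtree, then the node, then the right subtree.
At pear: go left to cedar.
  At cedar: go left to poppy.
    At poppy: no left child.
    Visit poppy.
    At poppy: go right to bay.
      At bay: go left to daisy.
        daisy is a leaf — visit daisy.
      Visit bay.
      At bay: go right to fern.
        fern is a leaf — visit fern.
  Visit cedar.
  At cedar: no right child.
Visit pear.
At pear: go right to fir.
  At fir: go left to lime.
    At lime: no left child.
    Visit lime.
    At lime: go right to aster.
      At aster: no left child.
      Visit aster.
      At aster: go right to iris.
        At iris: go left to reed.
          reed is a leaf — visit reed.
        Visit iris.
        At iris: no right child.
  Visit fir.
  At fir: go right to sage.
    At sage: go left to mint.
      At mint: go left to fig.
        fig is a leaf — visit fig.
      Visit mint.
      At mint: no right child.
    Visit sage.
    At sage: no right child.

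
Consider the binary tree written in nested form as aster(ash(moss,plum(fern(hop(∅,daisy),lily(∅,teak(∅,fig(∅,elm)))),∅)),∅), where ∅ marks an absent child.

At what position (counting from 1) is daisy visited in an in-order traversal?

In-order visits the left subtree, then the node, then the right subtree.
At aster: go left to ash.
  At ash: go left to moss.
    moss is a leaf — visit moss.
  Visit ash.
  At ash: go right to plum.
    At plum: go left to fern.
      At fern: go left to hop.
        At hop: no left child.
        Visit hop.
        At hop: go right to daisy.
          daisy is a leaf — visit daisy.
      Visit fern.
      At fern: go right to lily.
        At lily: no left child.
        Visit lily.
        At lily: go right to teak.
          At teak: no left child.
          Visit teak.
          At teak: go right to fig.
            At fig: no left child.
            Visit fig.
            At fig: go right to elm.
              elm is a leaf — visit elm.
    Visit plum.
    At plum: no right child.
Visit aster.
At aster: no right child.
Full in-order sequence: moss, ash, hop, daisy, fern, lily, teak, fig, elm, plum, aster.

4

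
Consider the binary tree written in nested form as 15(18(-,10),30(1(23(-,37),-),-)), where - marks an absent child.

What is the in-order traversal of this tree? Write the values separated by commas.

In-order visits the left subtree, then the node, then the right subtree.
At 15: go left to 18.
  At 18: no left child.
  Visit 18.
  At 18: go right to 10.
    10 is a leaf — visit 10.
Visit 15.
At 15: go right to 30.
  At 30: go left to 1.
    At 1: go left to 23.
      At 23: no left child.
      Visit 23.
      At 23: go right to 37.
        37 is a leaf — visit 37.
    Visit 1.
    At 1: no right child.
  Visit 30.
  At 30: no right child.

18, 10, 15, 23, 37, 1, 30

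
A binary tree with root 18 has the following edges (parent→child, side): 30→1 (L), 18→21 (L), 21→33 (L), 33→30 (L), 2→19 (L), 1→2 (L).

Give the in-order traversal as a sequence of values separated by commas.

19, 2, 1, 30, 33, 21, 18

In-order visits the left subtree, then the node, then the right subtree.
At 18: go left to 21.
  At 21: go left to 33.
    At 33: go left to 30.
      At 30: go left to 1.
        At 1: go left to 2.
          At 2: go left to 19.
            19 is a leaf — visit 19.
          Visit 2.
          At 2: no right child.
        Visit 1.
        At 1: no right child.
      Visit 30.
      At 30: no right child.
    Visit 33.
    At 33: no right child.
  Visit 21.
  At 21: no right child.
Visit 18.
At 18: no right child.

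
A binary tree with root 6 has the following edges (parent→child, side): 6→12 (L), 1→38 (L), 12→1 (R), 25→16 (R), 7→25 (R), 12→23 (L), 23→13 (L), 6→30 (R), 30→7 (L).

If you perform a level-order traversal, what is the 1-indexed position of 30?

3

Level-order visits nodes level by level from the root, left to right within each level.
Level 0: 6
Level 1: 12, 30
Level 2: 23, 1, 7
Level 3: 13, 38, 25
Level 4: 16
Full level-order sequence: 6, 12, 30, 23, 1, 7, 13, 38, 25, 16.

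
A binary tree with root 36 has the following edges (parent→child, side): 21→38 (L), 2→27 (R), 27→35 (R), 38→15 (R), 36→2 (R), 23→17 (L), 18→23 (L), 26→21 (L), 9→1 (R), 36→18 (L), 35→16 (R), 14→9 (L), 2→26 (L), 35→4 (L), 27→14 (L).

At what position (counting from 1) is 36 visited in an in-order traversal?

In-order visits the left subtree, then the node, then the right subtree.
At 36: go left to 18.
  At 18: go left to 23.
    At 23: go left to 17.
      17 is a leaf — visit 17.
    Visit 23.
    At 23: no right child.
  Visit 18.
  At 18: no right child.
Visit 36.
At 36: go right to 2.
  At 2: go left to 26.
    At 26: go left to 21.
      At 21: go left to 38.
        At 38: no left child.
        Visit 38.
        At 38: go right to 15.
          15 is a leaf — visit 15.
      Visit 21.
      At 21: no right child.
    Visit 26.
    At 26: no right child.
  Visit 2.
  At 2: go right to 27.
    At 27: go left to 14.
      At 14: go left to 9.
        At 9: no left child.
        Visit 9.
        At 9: go right to 1.
          1 is a leaf — visit 1.
      Visit 14.
      At 14: no right child.
    Visit 27.
    At 27: go right to 35.
      At 35: go left to 4.
        4 is a leaf — visit 4.
      Visit 35.
      At 35: go right to 16.
        16 is a leaf — visit 16.
Full in-order sequence: 17, 23, 18, 36, 38, 15, 21, 26, 2, 9, 1, 14, 27, 4, 35, 16.

4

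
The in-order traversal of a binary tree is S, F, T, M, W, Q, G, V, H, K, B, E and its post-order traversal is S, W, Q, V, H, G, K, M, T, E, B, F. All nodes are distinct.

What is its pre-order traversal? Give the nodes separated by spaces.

The last element of post-order is the root; it splits in-order into left and right subtrees.
Root F: left subtree has 1 node {S}, right has 10 {T, M, W, Q, G, V, H, K, B, E}.
  Root B: left subtree has 8 nodes {T, M, W, Q, G, V, H, K}, right has 1 {E}.
    Root T: left subtree has 0 nodes { }, right has 7 {M, W, Q, G, V, H, K}.
      Root M: left subtree has 0 nodes { }, right has 6 {W, Q, G, V, H, K}.
        Root K: left subtree has 5 nodes {W, Q, G, V, H}, right has 0 { }.
          Root G: left subtree has 2 nodes {W, Q}, right has 2 {V, H}.
            Root Q: left subtree has 1 node {W}, right has 0 { }.
            Root H: left subtree has 1 node {V}, right has 0 { }.

F S B T M K G Q W H V E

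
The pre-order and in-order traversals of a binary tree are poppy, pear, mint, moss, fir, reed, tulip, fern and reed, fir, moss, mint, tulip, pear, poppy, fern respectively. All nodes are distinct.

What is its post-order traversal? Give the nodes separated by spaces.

reed fir moss tulip mint pear fern poppy

The first element of pre-order is the root; it splits in-order into left and right subtrees.
Root poppy: left subtree has 6 nodes {reed, fir, moss, mint, tulip, pear}, right has 1 {fern}.
  Root pear: left subtree has 5 nodes {reed, fir, moss, mint, tulip}, right has 0 { }.
    Root mint: left subtree has 3 nodes {reed, fir, moss}, right has 1 {tulip}.
      Root moss: left subtree has 2 nodes {reed, fir}, right has 0 { }.
        Root fir: left subtree has 1 node {reed}, right has 0 { }.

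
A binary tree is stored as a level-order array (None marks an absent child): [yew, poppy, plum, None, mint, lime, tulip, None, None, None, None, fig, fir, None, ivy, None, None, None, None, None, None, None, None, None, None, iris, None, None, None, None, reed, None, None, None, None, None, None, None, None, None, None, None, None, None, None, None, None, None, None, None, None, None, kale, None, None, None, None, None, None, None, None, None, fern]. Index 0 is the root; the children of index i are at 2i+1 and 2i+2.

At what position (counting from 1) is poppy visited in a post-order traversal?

2

Post-order visits the left subtree, then the right subtree, then the node.
At yew: go left to poppy.
  At poppy: no left child.
  At poppy: go right to mint.
    mint is a leaf — visit mint.
  Visit poppy.
At yew: go right to plum.
  At plum: go left to lime.
    At lime: go left to fig.
      fig is a leaf — visit fig.
    At lime: go right to fir.
      At fir: go left to iris.
        At iris: no left child.
        At iris: go right to kale.
          kale is a leaf — visit kale.
        Visit iris.
      At fir: no right child.
      Visit fir.
    Visit lime.
  At plum: go right to tulip.
    At tulip: no left child.
    At tulip: go right to ivy.
      At ivy: no left child.
      At ivy: go right to reed.
        At reed: no left child.
        At reed: go right to fern.
          fern is a leaf — visit fern.
        Visit reed.
      Visit ivy.
    Visit tulip.
  Visit plum.
Visit yew.
Full post-order sequence: mint, poppy, fig, kale, iris, fir, lime, fern, reed, ivy, tulip, plum, yew.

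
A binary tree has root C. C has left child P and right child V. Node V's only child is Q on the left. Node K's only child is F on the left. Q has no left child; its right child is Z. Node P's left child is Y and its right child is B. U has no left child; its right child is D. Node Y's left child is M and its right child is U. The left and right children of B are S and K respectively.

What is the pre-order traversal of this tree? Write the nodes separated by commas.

Pre-order visits the node, then its left subtree, then its right subtree.
Visit C.
At C: go left to P.
  Visit P.
  At P: go left to Y.
    Visit Y.
    At Y: go left to M.
      M is a leaf — visit M.
    At Y: go right to U.
      Visit U.
      At U: no left child.
      At U: go right to D.
        D is a leaf — visit D.
  At P: go right to B.
    Visit B.
    At B: go left to S.
      S is a leaf — visit S.
    At B: go right to K.
      Visit K.
      At K: go left to F.
        F is a leaf — visit F.
      At K: no right child.
At C: go right to V.
  Visit V.
  At V: go left to Q.
    Visit Q.
    At Q: no left child.
    At Q: go right to Z.
      Z is a leaf — visit Z.
  At V: no right child.

C, P, Y, M, U, D, B, S, K, F, V, Q, Z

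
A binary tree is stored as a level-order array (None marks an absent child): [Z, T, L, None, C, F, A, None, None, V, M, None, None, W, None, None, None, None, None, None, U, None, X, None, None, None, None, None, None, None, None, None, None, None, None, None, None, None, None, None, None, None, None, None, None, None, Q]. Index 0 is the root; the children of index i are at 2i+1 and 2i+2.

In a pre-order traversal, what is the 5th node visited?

U

Pre-order visits the node, then its left subtree, then its right subtree.
Visit Z.
At Z: go left to T.
  Visit T.
  At T: no left child.
  At T: go right to C.
    Visit C.
    At C: go left to V.
      Visit V.
      At V: no left child.
      At V: go right to U.
        U is a leaf — visit U.
    At C: go right to M.
      Visit M.
      At M: no left child.
      At M: go right to X.
        Visit X.
        At X: no left child.
        At X: go right to Q.
          Q is a leaf — visit Q.
At Z: go right to L.
  Visit L.
  At L: go left to F.
    F is a leaf — visit F.
  At L: go right to A.
    Visit A.
    At A: go left to W.
      W is a leaf — visit W.
    At A: no right child.
Full pre-order sequence: Z, T, C, V, U, M, X, Q, L, F, A, W.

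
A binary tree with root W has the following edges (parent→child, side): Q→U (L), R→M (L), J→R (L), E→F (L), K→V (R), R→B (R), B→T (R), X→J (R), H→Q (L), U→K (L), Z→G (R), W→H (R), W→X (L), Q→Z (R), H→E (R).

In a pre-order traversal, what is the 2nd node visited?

X

Pre-order visits the node, then its left subtree, then its right subtree.
Visit W.
At W: go left to X.
  Visit X.
  At X: no left child.
  At X: go right to J.
    Visit J.
    At J: go left to R.
      Visit R.
      At R: go left to M.
        M is a leaf — visit M.
      At R: go right to B.
        Visit B.
        At B: no left child.
        At B: go right to T.
          T is a leaf — visit T.
    At J: no right child.
At W: go right to H.
  Visit H.
  At H: go left to Q.
    Visit Q.
    At Q: go left to U.
      Visit U.
      At U: go left to K.
        Visit K.
        At K: no left child.
        At K: go right to V.
          V is a leaf — visit V.
      At U: no right child.
    At Q: go right to Z.
      Visit Z.
      At Z: no left child.
      At Z: go right to G.
        G is a leaf — visit G.
  At H: go right to E.
    Visit E.
    At E: go left to F.
      F is a leaf — visit F.
    At E: no right child.
Full pre-order sequence: W, X, J, R, M, B, T, H, Q, U, K, V, Z, G, E, F.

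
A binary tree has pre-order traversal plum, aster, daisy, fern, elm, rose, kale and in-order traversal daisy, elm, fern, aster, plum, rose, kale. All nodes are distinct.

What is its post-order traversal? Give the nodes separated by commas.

The first element of pre-order is the root; it splits in-order into left and right subtrees.
Root plum: left subtree has 4 nodes {daisy, elm, fern, aster}, right has 2 {rose, kale}.
  Root aster: left subtree has 3 nodes {daisy, elm, fern}, right has 0 { }.
    Root daisy: left subtree has 0 nodes { }, right has 2 {elm, fern}.
      Root fern: left subtree has 1 node {elm}, right has 0 { }.
  Root rose: left subtree has 0 nodes { }, right has 1 {kale}.

elm, fern, daisy, aster, kale, rose, plum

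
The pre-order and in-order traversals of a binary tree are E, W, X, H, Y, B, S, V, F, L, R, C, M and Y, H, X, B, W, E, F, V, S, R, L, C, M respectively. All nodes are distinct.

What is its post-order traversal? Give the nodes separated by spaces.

Y H B X W F V R M C L S E

The first element of pre-order is the root; it splits in-order into left and right subtrees.
Root E: left subtree has 5 nodes {Y, H, X, B, W}, right has 7 {F, V, S, R, L, C, M}.
  Root W: left subtree has 4 nodes {Y, H, X, B}, right has 0 { }.
    Root X: left subtree has 2 nodes {Y, H}, right has 1 {B}.
      Root H: left subtree has 1 node {Y}, right has 0 { }.
  Root S: left subtree has 2 nodes {F, V}, right has 4 {R, L, C, M}.
    Root V: left subtree has 1 node {F}, right has 0 { }.
    Root L: left subtree has 1 node {R}, right has 2 {C, M}.
      Root C: left subtree has 0 nodes { }, right has 1 {M}.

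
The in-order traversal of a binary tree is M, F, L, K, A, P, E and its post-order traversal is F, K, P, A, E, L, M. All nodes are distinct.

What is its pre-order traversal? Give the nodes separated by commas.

The last element of post-order is the root; it splits in-order into left and right subtrees.
Root M: left subtree has 0 nodes { }, right has 6 {F, L, K, A, P, E}.
  Root L: left subtree has 1 node {F}, right has 4 {K, A, P, E}.
    Root E: left subtree has 3 nodes {K, A, P}, right has 0 { }.
      Root A: left subtree has 1 node {K}, right has 1 {P}.

M, L, F, E, A, K, P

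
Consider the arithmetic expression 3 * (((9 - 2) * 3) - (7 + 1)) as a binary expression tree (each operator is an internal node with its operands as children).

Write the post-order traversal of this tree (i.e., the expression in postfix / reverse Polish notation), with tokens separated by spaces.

Post-order on an expression tree gives postfix notation: for each operator, emit left operand, right operand, then the operator.

3 9 2 - 3 * 7 1 + - *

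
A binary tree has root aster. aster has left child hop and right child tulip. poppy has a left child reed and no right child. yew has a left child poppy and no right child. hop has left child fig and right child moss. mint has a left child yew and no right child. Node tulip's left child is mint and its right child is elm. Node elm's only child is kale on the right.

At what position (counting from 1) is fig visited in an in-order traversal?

1

In-order visits the left subtree, then the node, then the right subtree.
At aster: go left to hop.
  At hop: go left to fig.
    fig is a leaf — visit fig.
  Visit hop.
  At hop: go right to moss.
    moss is a leaf — visit moss.
Visit aster.
At aster: go right to tulip.
  At tulip: go left to mint.
    At mint: go left to yew.
      At yew: go left to poppy.
        At poppy: go left to reed.
          reed is a leaf — visit reed.
        Visit poppy.
        At poppy: no right child.
      Visit yew.
      At yew: no right child.
    Visit mint.
    At mint: no right child.
  Visit tulip.
  At tulip: go right to elm.
    At elm: no left child.
    Visit elm.
    At elm: go right to kale.
      kale is a leaf — visit kale.
Full in-order sequence: fig, hop, moss, aster, reed, poppy, yew, mint, tulip, elm, kale.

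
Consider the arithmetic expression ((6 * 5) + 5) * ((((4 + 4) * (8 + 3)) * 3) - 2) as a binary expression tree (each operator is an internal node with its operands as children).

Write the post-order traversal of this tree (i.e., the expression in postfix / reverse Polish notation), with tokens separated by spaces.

Post-order on an expression tree gives postfix notation: for each operator, emit left operand, right operand, then the operator.

6 5 * 5 + 4 4 + 8 3 + * 3 * 2 - *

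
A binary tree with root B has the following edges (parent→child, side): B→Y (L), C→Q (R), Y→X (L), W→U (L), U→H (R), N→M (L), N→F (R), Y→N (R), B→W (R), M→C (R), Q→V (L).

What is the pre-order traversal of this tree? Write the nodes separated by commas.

Pre-order visits the node, then its left subtree, then its right subtree.
Visit B.
At B: go left to Y.
  Visit Y.
  At Y: go left to X.
    X is a leaf — visit X.
  At Y: go right to N.
    Visit N.
    At N: go left to M.
      Visit M.
      At M: no left child.
      At M: go right to C.
        Visit C.
        At C: no left child.
        At C: go right to Q.
          Visit Q.
          At Q: go left to V.
            V is a leaf — visit V.
          At Q: no right child.
    At N: go right to F.
      F is a leaf — visit F.
At B: go right to W.
  Visit W.
  At W: go left to U.
    Visit U.
    At U: no left child.
    At U: go right to H.
      H is a leaf — visit H.
  At W: no right child.

B, Y, X, N, M, C, Q, V, F, W, U, H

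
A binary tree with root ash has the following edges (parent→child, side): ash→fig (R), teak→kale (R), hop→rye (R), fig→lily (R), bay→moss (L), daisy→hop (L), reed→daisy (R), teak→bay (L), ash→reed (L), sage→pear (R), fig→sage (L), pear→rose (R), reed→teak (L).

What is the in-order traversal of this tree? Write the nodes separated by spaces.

In-order visits the left subtree, then the node, then the right subtree.
At ash: go left to reed.
  At reed: go left to teak.
    At teak: go left to bay.
      At bay: go left to moss.
        moss is a leaf — visit moss.
      Visit bay.
      At bay: no right child.
    Visit teak.
    At teak: go right to kale.
      kale is a leaf — visit kale.
  Visit reed.
  At reed: go right to daisy.
    At daisy: go left to hop.
      At hop: no left child.
      Visit hop.
      At hop: go right to rye.
        rye is a leaf — visit rye.
    Visit daisy.
    At daisy: no right child.
Visit ash.
At ash: go right to fig.
  At fig: go left to sage.
    At sage: no left child.
    Visit sage.
    At sage: go right to pear.
      At pear: no left child.
      Visit pear.
      At pear: go right to rose.
        rose is a leaf — visit rose.
  Visit fig.
  At fig: go right to lily.
    lily is a leaf — visit lily.

moss bay teak kale reed hop rye daisy ash sage pear rose fig lily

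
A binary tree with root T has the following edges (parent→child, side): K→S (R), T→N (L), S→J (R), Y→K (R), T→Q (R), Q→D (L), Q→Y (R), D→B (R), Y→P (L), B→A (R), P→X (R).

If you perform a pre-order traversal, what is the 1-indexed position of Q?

Pre-order visits the node, then its left subtree, then its right subtree.
Visit T.
At T: go left to N.
  N is a leaf — visit N.
At T: go right to Q.
  Visit Q.
  At Q: go left to D.
    Visit D.
    At D: no left child.
    At D: go right to B.
      Visit B.
      At B: no left child.
      At B: go right to A.
        A is a leaf — visit A.
  At Q: go right to Y.
    Visit Y.
    At Y: go left to P.
      Visit P.
      At P: no left child.
      At P: go right to X.
        X is a leaf — visit X.
    At Y: go right to K.
      Visit K.
      At K: no left child.
      At K: go right to S.
        Visit S.
        At S: no left child.
        At S: go right to J.
          J is a leaf — visit J.
Full pre-order sequence: T, N, Q, D, B, A, Y, P, X, K, S, J.

3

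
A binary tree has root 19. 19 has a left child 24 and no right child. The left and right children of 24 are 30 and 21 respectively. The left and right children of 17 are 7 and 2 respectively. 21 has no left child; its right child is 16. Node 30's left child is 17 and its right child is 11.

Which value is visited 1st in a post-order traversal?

7

Post-order visits the left subtree, then the right subtree, then the node.
At 19: go left to 24.
  At 24: go left to 30.
    At 30: go left to 17.
      At 17: go left to 7.
        7 is a leaf — visit 7.
      At 17: go right to 2.
        2 is a leaf — visit 2.
      Visit 17.
    At 30: go right to 11.
      11 is a leaf — visit 11.
    Visit 30.
  At 24: go right to 21.
    At 21: no left child.
    At 21: go right to 16.
      16 is a leaf — visit 16.
    Visit 21.
  Visit 24.
At 19: no right child.
Visit 19.
Full post-order sequence: 7, 2, 17, 11, 30, 16, 21, 24, 19.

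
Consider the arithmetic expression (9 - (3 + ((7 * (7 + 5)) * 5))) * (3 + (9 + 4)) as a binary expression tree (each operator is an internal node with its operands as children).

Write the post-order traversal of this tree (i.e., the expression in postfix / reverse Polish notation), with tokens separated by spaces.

Post-order on an expression tree gives postfix notation: for each operator, emit left operand, right operand, then the operator.

9 3 7 7 5 + * 5 * + - 3 9 4 + + *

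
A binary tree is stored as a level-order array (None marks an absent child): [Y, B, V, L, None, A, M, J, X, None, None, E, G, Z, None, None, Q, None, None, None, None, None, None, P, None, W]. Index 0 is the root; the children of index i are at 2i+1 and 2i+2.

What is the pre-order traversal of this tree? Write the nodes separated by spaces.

Y B L J Q X V A E P G W M Z

Pre-order visits the node, then its left subtree, then its right subtree.
Visit Y.
At Y: go left to B.
  Visit B.
  At B: go left to L.
    Visit L.
    At L: go left to J.
      Visit J.
      At J: no left child.
      At J: go right to Q.
        Q is a leaf — visit Q.
    At L: go right to X.
      X is a leaf — visit X.
  At B: no right child.
At Y: go right to V.
  Visit V.
  At V: go left to A.
    Visit A.
    At A: go left to E.
      Visit E.
      At E: go left to P.
        P is a leaf — visit P.
      At E: no right child.
    At A: go right to G.
      Visit G.
      At G: go left to W.
        W is a leaf — visit W.
      At G: no right child.
  At V: go right to M.
    Visit M.
    At M: go left to Z.
      Z is a leaf — visit Z.
    At M: no right child.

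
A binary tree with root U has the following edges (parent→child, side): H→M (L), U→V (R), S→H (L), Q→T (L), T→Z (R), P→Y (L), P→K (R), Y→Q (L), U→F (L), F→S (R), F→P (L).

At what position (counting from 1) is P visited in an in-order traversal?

5

In-order visits the left subtree, then the node, then the right subtree.
At U: go left to F.
  At F: go left to P.
    At P: go left to Y.
      At Y: go left to Q.
        At Q: go left to T.
          At T: no left child.
          Visit T.
          At T: go right to Z.
            Z is a leaf — visit Z.
        Visit Q.
        At Q: no right child.
      Visit Y.
      At Y: no right child.
    Visit P.
    At P: go right to K.
      K is a leaf — visit K.
  Visit F.
  At F: go right to S.
    At S: go left to H.
      At H: go left to M.
        M is a leaf — visit M.
      Visit H.
      At H: no right child.
    Visit S.
    At S: no right child.
Visit U.
At U: go right to V.
  V is a leaf — visit V.
Full in-order sequence: T, Z, Q, Y, P, K, F, M, H, S, U, V.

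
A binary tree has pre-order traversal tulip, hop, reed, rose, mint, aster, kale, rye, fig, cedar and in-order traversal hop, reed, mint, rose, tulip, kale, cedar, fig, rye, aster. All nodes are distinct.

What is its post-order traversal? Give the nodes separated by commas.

mint, rose, reed, hop, cedar, fig, rye, kale, aster, tulip

The first element of pre-order is the root; it splits in-order into left and right subtrees.
Root tulip: left subtree has 4 nodes {hop, reed, mint, rose}, right has 5 {kale, cedar, fig, rye, aster}.
  Root hop: left subtree has 0 nodes { }, right has 3 {reed, mint, rose}.
    Root reed: left subtree has 0 nodes { }, right has 2 {mint, rose}.
      Root rose: left subtree has 1 node {mint}, right has 0 { }.
  Root aster: left subtree has 4 nodes {kale, cedar, fig, rye}, right has 0 { }.
    Root kale: left subtree has 0 nodes { }, right has 3 {cedar, fig, rye}.
      Root rye: left subtree has 2 nodes {cedar, fig}, right has 0 { }.
        Root fig: left subtree has 1 node {cedar}, right has 0 { }.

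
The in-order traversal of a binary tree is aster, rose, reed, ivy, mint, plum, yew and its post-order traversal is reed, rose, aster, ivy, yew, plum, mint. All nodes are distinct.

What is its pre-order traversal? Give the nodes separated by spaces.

mint ivy aster rose reed plum yew

The last element of post-order is the root; it splits in-order into left and right subtrees.
Root mint: left subtree has 4 nodes {aster, rose, reed, ivy}, right has 2 {plum, yew}.
  Root ivy: left subtree has 3 nodes {aster, rose, reed}, right has 0 { }.
    Root aster: left subtree has 0 nodes { }, right has 2 {rose, reed}.
      Root rose: left subtree has 0 nodes { }, right has 1 {reed}.
  Root plum: left subtree has 0 nodes { }, right has 1 {yew}.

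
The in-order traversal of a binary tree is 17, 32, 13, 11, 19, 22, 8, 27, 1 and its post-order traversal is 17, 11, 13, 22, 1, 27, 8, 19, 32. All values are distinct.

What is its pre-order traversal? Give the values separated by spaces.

The last element of post-order is the root; it splits in-order into left and right subtrees.
Root 32: left subtree has 1 node {17}, right has 7 {13, 11, 19, 22, 8, 27, 1}.
  Root 19: left subtree has 2 nodes {13, 11}, right has 4 {22, 8, 27, 1}.
    Root 13: left subtree has 0 nodes { }, right has 1 {11}.
    Root 8: left subtree has 1 node {22}, right has 2 {27, 1}.
      Root 27: left subtree has 0 nodes { }, right has 1 {1}.

32 17 19 13 11 8 22 27 1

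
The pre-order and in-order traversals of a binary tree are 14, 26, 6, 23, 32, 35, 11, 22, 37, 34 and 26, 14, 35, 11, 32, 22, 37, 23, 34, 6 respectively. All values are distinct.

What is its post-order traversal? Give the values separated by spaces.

The first element of pre-order is the root; it splits in-order into left and right subtrees.
Root 14: left subtree has 1 node {26}, right has 8 {35, 11, 32, 22, 37, 23, 34, 6}.
  Root 6: left subtree has 7 nodes {35, 11, 32, 22, 37, 23, 34}, right has 0 { }.
    Root 23: left subtree has 5 nodes {35, 11, 32, 22, 37}, right has 1 {34}.
      Root 32: left subtree has 2 nodes {35, 11}, right has 2 {22, 37}.
        Root 35: left subtree has 0 nodes { }, right has 1 {11}.
        Root 22: left subtree has 0 nodes { }, right has 1 {37}.

26 11 35 37 22 32 34 23 6 14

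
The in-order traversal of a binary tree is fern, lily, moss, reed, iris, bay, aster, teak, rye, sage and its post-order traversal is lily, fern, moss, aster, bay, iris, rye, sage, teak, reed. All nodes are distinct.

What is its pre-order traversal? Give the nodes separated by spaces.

The last element of post-order is the root; it splits in-order into left and right subtrees.
Root reed: left subtree has 3 nodes {fern, lily, moss}, right has 6 {iris, bay, aster, teak, rye, sage}.
  Root moss: left subtree has 2 nodes {fern, lily}, right has 0 { }.
    Root fern: left subtree has 0 nodes { }, right has 1 {lily}.
  Root teak: left subtree has 3 nodes {iris, bay, aster}, right has 2 {rye, sage}.
    Root iris: left subtree has 0 nodes { }, right has 2 {bay, aster}.
      Root bay: left subtree has 0 nodes { }, right has 1 {aster}.
    Root sage: left subtree has 1 node {rye}, right has 0 { }.

reed moss fern lily teak iris bay aster sage rye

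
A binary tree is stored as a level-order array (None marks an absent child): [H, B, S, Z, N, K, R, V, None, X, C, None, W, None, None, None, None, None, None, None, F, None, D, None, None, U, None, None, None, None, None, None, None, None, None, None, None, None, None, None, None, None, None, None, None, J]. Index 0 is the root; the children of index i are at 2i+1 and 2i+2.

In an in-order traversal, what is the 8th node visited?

J

In-order visits the left subtree, then the node, then the right subtree.
At H: go left to B.
  At B: go left to Z.
    At Z: go left to V.
      V is a leaf — visit V.
    Visit Z.
    At Z: no right child.
  Visit B.
  At B: go right to N.
    At N: go left to X.
      At X: no left child.
      Visit X.
      At X: go right to F.
        F is a leaf — visit F.
    Visit N.
    At N: go right to C.
      At C: no left child.
      Visit C.
      At C: go right to D.
        At D: go left to J.
          J is a leaf — visit J.
        Visit D.
        At D: no right child.
Visit H.
At H: go right to S.
  At S: go left to K.
    At K: no left child.
    Visit K.
    At K: go right to W.
      At W: go left to U.
        U is a leaf — visit U.
      Visit W.
      At W: no right child.
  Visit S.
  At S: go right to R.
    R is a leaf — visit R.
Full in-order sequence: V, Z, B, X, F, N, C, J, D, H, K, U, W, S, R.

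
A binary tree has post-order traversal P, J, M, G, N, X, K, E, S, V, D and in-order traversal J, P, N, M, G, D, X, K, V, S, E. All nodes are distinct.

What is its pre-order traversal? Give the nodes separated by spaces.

D N J P G M V K X S E

The last element of post-order is the root; it splits in-order into left and right subtrees.
Root D: left subtree has 5 nodes {J, P, N, M, G}, right has 5 {X, K, V, S, E}.
  Root N: left subtree has 2 nodes {J, P}, right has 2 {M, G}.
    Root J: left subtree has 0 nodes { }, right has 1 {P}.
    Root G: left subtree has 1 node {M}, right has 0 { }.
  Root V: left subtree has 2 nodes {X, K}, right has 2 {S, E}.
    Root K: left subtree has 1 node {X}, right has 0 { }.
    Root S: left subtree has 0 nodes { }, right has 1 {E}.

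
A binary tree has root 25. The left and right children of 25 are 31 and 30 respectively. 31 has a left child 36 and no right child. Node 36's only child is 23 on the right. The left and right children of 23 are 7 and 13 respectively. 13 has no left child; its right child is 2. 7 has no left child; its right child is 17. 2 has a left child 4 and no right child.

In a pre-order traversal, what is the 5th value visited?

Pre-order visits the node, then its left subtree, then its right subtree.
Visit 25.
At 25: go left to 31.
  Visit 31.
  At 31: go left to 36.
    Visit 36.
    At 36: no left child.
    At 36: go right to 23.
      Visit 23.
      At 23: go left to 7.
        Visit 7.
        At 7: no left child.
        At 7: go right to 17.
          17 is a leaf — visit 17.
      At 23: go right to 13.
        Visit 13.
        At 13: no left child.
        At 13: go right to 2.
          Visit 2.
          At 2: go left to 4.
            4 is a leaf — visit 4.
          At 2: no right child.
  At 31: no right child.
At 25: go right to 30.
  30 is a leaf — visit 30.
Full pre-order sequence: 25, 31, 36, 23, 7, 17, 13, 2, 4, 30.

7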